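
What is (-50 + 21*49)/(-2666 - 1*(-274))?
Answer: -979/2392 ≈ -0.40928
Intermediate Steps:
(-50 + 21*49)/(-2666 - 1*(-274)) = (-50 + 1029)/(-2666 + 274) = 979/(-2392) = 979*(-1/2392) = -979/2392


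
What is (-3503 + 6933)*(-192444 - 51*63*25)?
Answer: -935597670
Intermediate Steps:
(-3503 + 6933)*(-192444 - 51*63*25) = 3430*(-192444 - 3213*25) = 3430*(-192444 - 80325) = 3430*(-272769) = -935597670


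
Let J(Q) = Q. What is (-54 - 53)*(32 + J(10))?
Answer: -4494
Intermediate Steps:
(-54 - 53)*(32 + J(10)) = (-54 - 53)*(32 + 10) = -107*42 = -4494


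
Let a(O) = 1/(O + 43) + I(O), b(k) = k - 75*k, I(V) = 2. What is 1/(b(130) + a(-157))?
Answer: -114/1096453 ≈ -0.00010397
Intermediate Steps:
b(k) = -74*k (b(k) = k - 75*k = -74*k)
a(O) = 2 + 1/(43 + O) (a(O) = 1/(O + 43) + 2 = 1/(43 + O) + 2 = 2 + 1/(43 + O))
1/(b(130) + a(-157)) = 1/(-74*130 + (87 + 2*(-157))/(43 - 157)) = 1/(-9620 + (87 - 314)/(-114)) = 1/(-9620 - 1/114*(-227)) = 1/(-9620 + 227/114) = 1/(-1096453/114) = -114/1096453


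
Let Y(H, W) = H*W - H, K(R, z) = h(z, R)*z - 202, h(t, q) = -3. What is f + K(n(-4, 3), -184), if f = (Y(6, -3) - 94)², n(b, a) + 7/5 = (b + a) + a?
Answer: 14274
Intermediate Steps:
n(b, a) = -7/5 + b + 2*a (n(b, a) = -7/5 + ((b + a) + a) = -7/5 + ((a + b) + a) = -7/5 + (b + 2*a) = -7/5 + b + 2*a)
K(R, z) = -202 - 3*z (K(R, z) = -3*z - 202 = -202 - 3*z)
Y(H, W) = -H + H*W
f = 13924 (f = (6*(-1 - 3) - 94)² = (6*(-4) - 94)² = (-24 - 94)² = (-118)² = 13924)
f + K(n(-4, 3), -184) = 13924 + (-202 - 3*(-184)) = 13924 + (-202 + 552) = 13924 + 350 = 14274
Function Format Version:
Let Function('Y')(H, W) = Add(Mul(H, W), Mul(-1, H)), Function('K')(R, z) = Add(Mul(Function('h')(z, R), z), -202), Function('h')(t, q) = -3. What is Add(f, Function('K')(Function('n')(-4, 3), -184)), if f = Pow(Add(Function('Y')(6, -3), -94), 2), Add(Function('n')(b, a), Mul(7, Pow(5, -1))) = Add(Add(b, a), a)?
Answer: 14274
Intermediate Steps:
Function('n')(b, a) = Add(Rational(-7, 5), b, Mul(2, a)) (Function('n')(b, a) = Add(Rational(-7, 5), Add(Add(b, a), a)) = Add(Rational(-7, 5), Add(Add(a, b), a)) = Add(Rational(-7, 5), Add(b, Mul(2, a))) = Add(Rational(-7, 5), b, Mul(2, a)))
Function('K')(R, z) = Add(-202, Mul(-3, z)) (Function('K')(R, z) = Add(Mul(-3, z), -202) = Add(-202, Mul(-3, z)))
Function('Y')(H, W) = Add(Mul(-1, H), Mul(H, W))
f = 13924 (f = Pow(Add(Mul(6, Add(-1, -3)), -94), 2) = Pow(Add(Mul(6, -4), -94), 2) = Pow(Add(-24, -94), 2) = Pow(-118, 2) = 13924)
Add(f, Function('K')(Function('n')(-4, 3), -184)) = Add(13924, Add(-202, Mul(-3, -184))) = Add(13924, Add(-202, 552)) = Add(13924, 350) = 14274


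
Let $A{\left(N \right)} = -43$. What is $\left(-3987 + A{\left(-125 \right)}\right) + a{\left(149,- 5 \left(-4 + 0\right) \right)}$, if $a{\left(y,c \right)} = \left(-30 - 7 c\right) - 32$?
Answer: $-4232$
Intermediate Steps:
$a{\left(y,c \right)} = -62 - 7 c$
$\left(-3987 + A{\left(-125 \right)}\right) + a{\left(149,- 5 \left(-4 + 0\right) \right)} = \left(-3987 - 43\right) - \left(62 + 7 \left(- 5 \left(-4 + 0\right)\right)\right) = -4030 - \left(62 + 7 \left(\left(-5\right) \left(-4\right)\right)\right) = -4030 - 202 = -4232$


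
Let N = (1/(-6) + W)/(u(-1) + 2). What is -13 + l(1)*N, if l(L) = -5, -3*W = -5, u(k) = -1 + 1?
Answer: -67/4 ≈ -16.750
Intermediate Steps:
u(k) = 0
W = 5/3 (W = -⅓*(-5) = 5/3 ≈ 1.6667)
N = ¾ (N = (1/(-6) + 5/3)/(0 + 2) = (-⅙ + 5/3)/2 = (3/2)*(½) = ¾ ≈ 0.75000)
-13 + l(1)*N = -13 - 5*¾ = -13 - 15/4 = -67/4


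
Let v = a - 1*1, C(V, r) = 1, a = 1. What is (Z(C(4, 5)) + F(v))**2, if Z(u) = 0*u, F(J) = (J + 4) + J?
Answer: 16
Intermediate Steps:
v = 0 (v = 1 - 1*1 = 1 - 1 = 0)
F(J) = 4 + 2*J (F(J) = (4 + J) + J = 4 + 2*J)
Z(u) = 0
(Z(C(4, 5)) + F(v))**2 = (0 + (4 + 2*0))**2 = (0 + (4 + 0))**2 = (0 + 4)**2 = 4**2 = 16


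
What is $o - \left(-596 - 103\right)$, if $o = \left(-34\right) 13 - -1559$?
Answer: $1816$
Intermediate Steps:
$o = 1117$ ($o = -442 + 1559 = 1117$)
$o - \left(-596 - 103\right) = 1117 - \left(-596 - 103\right) = 1117 - -699 = 1117 + 699 = 1816$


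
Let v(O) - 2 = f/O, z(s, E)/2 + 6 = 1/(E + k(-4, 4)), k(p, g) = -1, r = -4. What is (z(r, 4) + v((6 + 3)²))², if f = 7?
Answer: 561001/6561 ≈ 85.505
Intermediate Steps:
z(s, E) = -12 + 2/(-1 + E) (z(s, E) = -12 + 2/(E - 1) = -12 + 2/(-1 + E))
v(O) = 2 + 7/O
(z(r, 4) + v((6 + 3)²))² = (2*(7 - 6*4)/(-1 + 4) + (2 + 7/((6 + 3)²)))² = (2*(7 - 24)/3 + (2 + 7/(9²)))² = (2*(⅓)*(-17) + (2 + 7/81))² = (-34/3 + (2 + 7*(1/81)))² = (-34/3 + (2 + 7/81))² = (-34/3 + 169/81)² = (-749/81)² = 561001/6561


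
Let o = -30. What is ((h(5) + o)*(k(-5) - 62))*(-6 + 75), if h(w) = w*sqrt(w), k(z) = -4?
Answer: 136620 - 22770*sqrt(5) ≈ 85705.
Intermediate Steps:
h(w) = w**(3/2)
((h(5) + o)*(k(-5) - 62))*(-6 + 75) = ((5**(3/2) - 30)*(-4 - 62))*(-6 + 75) = ((5*sqrt(5) - 30)*(-66))*69 = ((-30 + 5*sqrt(5))*(-66))*69 = (1980 - 330*sqrt(5))*69 = 136620 - 22770*sqrt(5)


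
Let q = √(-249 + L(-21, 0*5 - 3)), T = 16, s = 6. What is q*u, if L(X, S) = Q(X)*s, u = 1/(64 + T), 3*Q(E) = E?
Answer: I*√291/80 ≈ 0.21323*I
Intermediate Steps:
Q(E) = E/3
u = 1/80 (u = 1/(64 + 16) = 1/80 ≈ 0.012500)
L(X, S) = 2*X (L(X, S) = (X/3)*6 = 2*X)
q = I*√291 (q = √(-249 + 2*(-21)) = √(-249 - 42) = √(-291) = I*√291 ≈ 17.059*I)
q*u = (I*√291)*(1/80) = I*√291/80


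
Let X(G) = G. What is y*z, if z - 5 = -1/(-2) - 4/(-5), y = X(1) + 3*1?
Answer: 126/5 ≈ 25.200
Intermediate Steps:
y = 4 (y = 1 + 3*1 = 1 + 3 = 4)
z = 63/10 (z = 5 + (-1/(-2) - 4/(-5)) = 5 + (-1*(-½) - 4*(-⅕)) = 5 + (½ + ⅘) = 5 + 13/10 = 63/10 ≈ 6.3000)
y*z = 4*(63/10) = 126/5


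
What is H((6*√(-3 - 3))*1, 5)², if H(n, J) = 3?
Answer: 9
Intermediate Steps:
H((6*√(-3 - 3))*1, 5)² = 3² = 9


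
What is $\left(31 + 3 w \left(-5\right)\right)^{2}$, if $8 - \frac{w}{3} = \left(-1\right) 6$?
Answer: $358801$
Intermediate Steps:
$w = 42$ ($w = 24 - 3 \left(\left(-1\right) 6\right) = 24 - -18 = 24 + 18 = 42$)
$\left(31 + 3 w \left(-5\right)\right)^{2} = \left(31 + 3 \cdot 42 \left(-5\right)\right)^{2} = \left(31 + 126 \left(-5\right)\right)^{2} = \left(31 - 630\right)^{2} = \left(-599\right)^{2} = 358801$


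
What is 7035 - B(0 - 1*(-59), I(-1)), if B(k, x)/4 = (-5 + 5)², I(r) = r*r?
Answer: 7035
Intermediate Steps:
I(r) = r²
B(k, x) = 0 (B(k, x) = 4*(-5 + 5)² = 4*0² = 4*0 = 0)
7035 - B(0 - 1*(-59), I(-1)) = 7035 - 1*0 = 7035 + 0 = 7035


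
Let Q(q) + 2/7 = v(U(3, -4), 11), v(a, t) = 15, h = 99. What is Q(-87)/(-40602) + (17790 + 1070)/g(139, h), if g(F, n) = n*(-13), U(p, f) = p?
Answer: -1786802867/121927806 ≈ -14.655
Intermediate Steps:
Q(q) = 103/7 (Q(q) = -2/7 + 15 = 103/7)
g(F, n) = -13*n
Q(-87)/(-40602) + (17790 + 1070)/g(139, h) = (103/7)/(-40602) + (17790 + 1070)/((-13*99)) = (103/7)*(-1/40602) + 18860/(-1287) = -103/284214 + 18860*(-1/1287) = -103/284214 - 18860/1287 = -1786802867/121927806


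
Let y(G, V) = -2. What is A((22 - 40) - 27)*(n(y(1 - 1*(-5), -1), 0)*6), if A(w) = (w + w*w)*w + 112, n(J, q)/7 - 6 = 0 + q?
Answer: -22424976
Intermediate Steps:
n(J, q) = 42 + 7*q (n(J, q) = 42 + 7*(0 + q) = 42 + 7*q)
A(w) = 112 + w*(w + w²) (A(w) = (w + w²)*w + 112 = w*(w + w²) + 112 = 112 + w*(w + w²))
A((22 - 40) - 27)*(n(y(1 - 1*(-5), -1), 0)*6) = (112 + ((22 - 40) - 27)² + ((22 - 40) - 27)³)*((42 + 7*0)*6) = (112 + (-18 - 27)² + (-18 - 27)³)*((42 + 0)*6) = (112 + (-45)² + (-45)³)*(42*6) = (112 + 2025 - 91125)*252 = -88988*252 = -22424976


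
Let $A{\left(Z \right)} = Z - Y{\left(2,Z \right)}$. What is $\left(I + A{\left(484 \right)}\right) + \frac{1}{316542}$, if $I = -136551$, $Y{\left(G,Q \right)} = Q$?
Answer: $- \frac{43224126641}{316542} \approx -1.3655 \cdot 10^{5}$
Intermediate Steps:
$A{\left(Z \right)} = 0$ ($A{\left(Z \right)} = Z - Z = 0$)
$\left(I + A{\left(484 \right)}\right) + \frac{1}{316542} = \left(-136551 + 0\right) + \frac{1}{316542} = -136551 + \frac{1}{316542} = - \frac{43224126641}{316542}$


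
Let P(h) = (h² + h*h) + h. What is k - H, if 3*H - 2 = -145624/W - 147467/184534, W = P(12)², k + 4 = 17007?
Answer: 26473983157163/1557005625 ≈ 17003.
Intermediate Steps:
P(h) = h + 2*h² (P(h) = (h² + h²) + h = 2*h² + h = h + 2*h²)
k = 17003 (k = -4 + 17007 = 17003)
W = 90000 (W = (12*(1 + 2*12))² = (12*(1 + 24))² = (12*25)² = 300² = 90000)
H = -216515288/1557005625 (H = ⅔ + (-145624/90000 - 147467/184534)/3 = ⅔ + (-145624*1/90000 - 147467*1/184534)/3 = ⅔ + (-18203/11250 - 147467/184534)/3 = ⅔ + (⅓)*(-1254519038/519001875) = ⅔ - 1254519038/1557005625 = -216515288/1557005625 ≈ -0.13906)
k - H = 17003 - 1*(-216515288/1557005625) = 17003 + 216515288/1557005625 = 26473983157163/1557005625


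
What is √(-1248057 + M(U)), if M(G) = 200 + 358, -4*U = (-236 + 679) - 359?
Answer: 3*I*√138611 ≈ 1116.9*I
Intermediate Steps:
U = -21 (U = -((-236 + 679) - 359)/4 = -(443 - 359)/4 = -¼*84 = -21)
M(G) = 558
√(-1248057 + M(U)) = √(-1248057 + 558) = √(-1247499) = 3*I*√138611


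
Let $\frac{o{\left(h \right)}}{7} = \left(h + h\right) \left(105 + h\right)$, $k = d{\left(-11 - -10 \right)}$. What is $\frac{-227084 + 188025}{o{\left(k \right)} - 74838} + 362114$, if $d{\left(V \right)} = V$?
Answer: $\frac{27627164575}{76294} \approx 3.6211 \cdot 10^{5}$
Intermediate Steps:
$k = -1$ ($k = -11 - -10 = -11 + 10 = -1$)
$o{\left(h \right)} = 14 h \left(105 + h\right)$ ($o{\left(h \right)} = 7 \left(h + h\right) \left(105 + h\right) = 7 \cdot 2 h \left(105 + h\right) = 14 h \left(105 + h\right)$)
$\frac{-227084 + 188025}{o{\left(k \right)} - 74838} + 362114 = \frac{-227084 + 188025}{14 \left(-1\right) \left(105 - 1\right) - 74838} + 362114 = - \frac{39059}{14 \left(-1\right) 104 - 74838} + 362114 = - \frac{39059}{-1456 - 74838} + 362114 = - \frac{39059}{-76294} + 362114 = \left(-39059\right) \left(- \frac{1}{76294}\right) + 362114 = \frac{39059}{76294} + 362114 = \frac{27627164575}{76294}$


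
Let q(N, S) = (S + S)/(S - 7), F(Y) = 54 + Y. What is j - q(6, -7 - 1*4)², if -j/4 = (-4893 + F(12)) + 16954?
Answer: -3929269/81 ≈ -48510.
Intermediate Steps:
q(N, S) = 2*S/(-7 + S) (q(N, S) = (2*S)/(-7 + S) = 2*S/(-7 + S))
j = -48508 (j = -4*((-4893 + (54 + 12)) + 16954) = -4*((-4893 + 66) + 16954) = -4*(-4827 + 16954) = -4*12127 = -48508)
j - q(6, -7 - 1*4)² = -48508 - (2*(-7 - 1*4)/(-7 + (-7 - 1*4)))² = -48508 - (2*(-7 - 4)/(-7 + (-7 - 4)))² = -48508 - (2*(-11)/(-7 - 11))² = -48508 - (2*(-11)/(-18))² = -48508 - (2*(-11)*(-1/18))² = -48508 - (11/9)² = -48508 - 1*121/81 = -48508 - 121/81 = -3929269/81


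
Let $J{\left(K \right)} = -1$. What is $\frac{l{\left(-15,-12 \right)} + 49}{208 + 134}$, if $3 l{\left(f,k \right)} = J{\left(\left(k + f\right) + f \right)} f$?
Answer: $\frac{3}{19} \approx 0.15789$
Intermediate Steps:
$l{\left(f,k \right)} = - \frac{f}{3}$ ($l{\left(f,k \right)} = \frac{\left(-1\right) f}{3} = - \frac{f}{3}$)
$\frac{l{\left(-15,-12 \right)} + 49}{208 + 134} = \frac{\left(- \frac{1}{3}\right) \left(-15\right) + 49}{208 + 134} = \frac{5 + 49}{342} = 54 \cdot \frac{1}{342} = \frac{3}{19}$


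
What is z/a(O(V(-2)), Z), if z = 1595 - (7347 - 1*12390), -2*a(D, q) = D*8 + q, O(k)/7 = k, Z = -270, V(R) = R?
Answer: 6638/191 ≈ 34.754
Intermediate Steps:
O(k) = 7*k
a(D, q) = -4*D - q/2 (a(D, q) = -(D*8 + q)/2 = -(8*D + q)/2 = -(q + 8*D)/2 = -4*D - q/2)
z = 6638 (z = 1595 - (7347 - 12390) = 1595 - 1*(-5043) = 1595 + 5043 = 6638)
z/a(O(V(-2)), Z) = 6638/(-28*(-2) - ½*(-270)) = 6638/(-4*(-14) + 135) = 6638/(56 + 135) = 6638/191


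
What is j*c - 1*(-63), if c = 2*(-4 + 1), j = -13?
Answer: 141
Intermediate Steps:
c = -6 (c = 2*(-3) = -6)
j*c - 1*(-63) = -13*(-6) - 1*(-63) = 78 + 63 = 141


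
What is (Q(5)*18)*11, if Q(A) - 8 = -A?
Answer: 594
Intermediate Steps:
Q(A) = 8 - A
(Q(5)*18)*11 = ((8 - 1*5)*18)*11 = ((8 - 5)*18)*11 = (3*18)*11 = 54*11 = 594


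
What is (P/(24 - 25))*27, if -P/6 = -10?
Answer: -1620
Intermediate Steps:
P = 60 (P = -6*(-10) = 60)
(P/(24 - 25))*27 = (60/(24 - 25))*27 = (60/(-1))*27 = (60*(-1))*27 = -60*27 = -1620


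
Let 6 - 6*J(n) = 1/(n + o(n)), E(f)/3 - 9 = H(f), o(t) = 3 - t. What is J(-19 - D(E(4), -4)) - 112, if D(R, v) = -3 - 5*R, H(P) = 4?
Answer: -1999/18 ≈ -111.06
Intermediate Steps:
E(f) = 39 (E(f) = 27 + 3*4 = 27 + 12 = 39)
J(n) = 17/18 (J(n) = 1 - 1/(6*(n + (3 - n))) = 1 - ⅙/3 = 1 - ⅙*⅓ = 1 - 1/18 = 17/18)
J(-19 - D(E(4), -4)) - 112 = 17/18 - 112 = -1999/18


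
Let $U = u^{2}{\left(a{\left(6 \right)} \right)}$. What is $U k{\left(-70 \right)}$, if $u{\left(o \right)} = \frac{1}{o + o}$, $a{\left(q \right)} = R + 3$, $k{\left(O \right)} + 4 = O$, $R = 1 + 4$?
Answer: $- \frac{37}{128} \approx -0.28906$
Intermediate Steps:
$R = 5$
$k{\left(O \right)} = -4 + O$
$a{\left(q \right)} = 8$ ($a{\left(q \right)} = 5 + 3 = 8$)
$u{\left(o \right)} = \frac{1}{2 o}$
$U = \frac{1}{256}$ ($U = \left(\frac{1}{2 \cdot 8}\right)^{2} = \left(\frac{1}{2} \cdot \frac{1}{8}\right)^{2} = \left(\frac{1}{16}\right)^{2} = \frac{1}{256} \approx 0.0039063$)
$U k{\left(-70 \right)} = \frac{-4 - 70}{256} = \frac{1}{256} \left(-74\right) = - \frac{37}{128}$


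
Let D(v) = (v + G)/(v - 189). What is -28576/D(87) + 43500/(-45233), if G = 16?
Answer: 131838496716/4658999 ≈ 28298.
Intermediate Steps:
D(v) = (16 + v)/(-189 + v) (D(v) = (v + 16)/(v - 189) = (16 + v)/(-189 + v))
-28576/D(87) + 43500/(-45233) = -28576*(-189 + 87)/(16 + 87) + 43500/(-45233) = -28576/(103/(-102)) + 43500*(-1/45233) = -28576/((-1/102*103)) - 43500/45233 = -28576/(-103/102) - 43500/45233 = -28576*(-102/103) - 43500/45233 = 2914752/103 - 43500/45233 = 131838496716/4658999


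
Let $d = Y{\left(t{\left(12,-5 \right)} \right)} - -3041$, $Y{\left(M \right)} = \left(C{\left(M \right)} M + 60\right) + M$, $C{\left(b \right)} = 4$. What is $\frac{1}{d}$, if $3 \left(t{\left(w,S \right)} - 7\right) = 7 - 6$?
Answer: $\frac{3}{9413} \approx 0.00031871$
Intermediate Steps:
$t{\left(w,S \right)} = \frac{22}{3}$ ($t{\left(w,S \right)} = 7 + \frac{7 - 6}{3} = 7 + \frac{1}{3} \cdot 1 = 7 + \frac{1}{3} = \frac{22}{3}$)
$Y{\left(M \right)} = 60 + 5 M$ ($Y{\left(M \right)} = \left(4 M + 60\right) + M = \left(60 + 4 M\right) + M = 60 + 5 M$)
$d = \frac{9413}{3}$ ($d = \left(60 + 5 \cdot \frac{22}{3}\right) - -3041 = \left(60 + \frac{110}{3}\right) + 3041 = \frac{290}{3} + 3041 = \frac{9413}{3} \approx 3137.7$)
$\frac{1}{d} = \frac{1}{\frac{9413}{3}} = \frac{3}{9413}$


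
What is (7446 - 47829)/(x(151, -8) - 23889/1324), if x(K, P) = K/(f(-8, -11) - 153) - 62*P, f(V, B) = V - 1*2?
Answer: -968348444/11438769 ≈ -84.655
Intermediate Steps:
f(V, B) = -2 + V (f(V, B) = V - 2 = -2 + V)
x(K, P) = -62*P - K/163 (x(K, P) = K/((-2 - 8) - 153) - 62*P = K/(-10 - 153) - 62*P = K/(-163) - 62*P = -K/163 - 62*P = -62*P - K/163)
(7446 - 47829)/(x(151, -8) - 23889/1324) = (7446 - 47829)/((-62*(-8) - 1/163*151) - 23889/1324) = -40383/((496 - 151/163) - 23889*1/1324) = -40383/(80697/163 - 23889/1324) = -40383/102948921/215812 = -40383*215812/102948921 = -968348444/11438769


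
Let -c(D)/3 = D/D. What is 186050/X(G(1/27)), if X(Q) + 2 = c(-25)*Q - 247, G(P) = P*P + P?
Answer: -9042030/12107 ≈ -746.84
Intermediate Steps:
c(D) = -3 (c(D) = -3*D/D = -3*1 = -3)
G(P) = P + P**2 (G(P) = P**2 + P = P + P**2)
X(Q) = -249 - 3*Q (X(Q) = -2 + (-3*Q - 247) = -2 + (-247 - 3*Q) = -249 - 3*Q)
186050/X(G(1/27)) = 186050/(-249 - 3*(1 + 1/27)/27) = 186050/(-249 - (1 + 1/27)/9) = 186050/(-249 - 28/(9*27)) = 186050/(-249 - 3*28/729) = 186050/(-249 - 28/243) = 186050/(-60535/243) = 186050*(-243/60535) = -9042030/12107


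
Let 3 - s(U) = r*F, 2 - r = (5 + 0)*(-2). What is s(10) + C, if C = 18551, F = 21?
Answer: 18302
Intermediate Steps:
r = 12 (r = 2 - (5 + 0)*(-2) = 2 - 5*(-2) = 2 - 1*(-10) = 2 + 10 = 12)
s(U) = -249 (s(U) = 3 - 12*21 = 3 - 1*252 = 3 - 252 = -249)
s(10) + C = -249 + 18551 = 18302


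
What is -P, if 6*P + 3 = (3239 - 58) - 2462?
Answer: -358/3 ≈ -119.33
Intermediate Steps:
P = 358/3 (P = -1/2 + ((3239 - 58) - 2462)/6 = -1/2 + (3181 - 2462)/6 = -1/2 + (1/6)*719 = -1/2 + 719/6 = 358/3 ≈ 119.33)
-P = -1*358/3 = -358/3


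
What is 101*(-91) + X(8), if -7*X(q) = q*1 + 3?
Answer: -64348/7 ≈ -9192.6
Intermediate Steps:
X(q) = -3/7 - q/7 (X(q) = -(q*1 + 3)/7 = -(q + 3)/7 = -(3 + q)/7 = -3/7 - q/7)
101*(-91) + X(8) = 101*(-91) + (-3/7 - 1/7*8) = -9191 + (-3/7 - 8/7) = -9191 - 11/7 = -64348/7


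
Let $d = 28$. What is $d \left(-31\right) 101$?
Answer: $-87668$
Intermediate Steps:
$d \left(-31\right) 101 = 28 \left(-31\right) 101 = \left(-868\right) 101 = -87668$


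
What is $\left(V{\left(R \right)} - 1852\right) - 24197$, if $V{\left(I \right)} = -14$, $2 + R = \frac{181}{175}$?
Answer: $-26063$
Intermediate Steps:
$R = - \frac{169}{175}$ ($R = -2 + \frac{181}{175} = - \frac{169}{175} \approx -0.96571$)
$\left(V{\left(R \right)} - 1852\right) - 24197 = \left(-14 - 1852\right) - 24197 = -1866 - 24197 = -26063$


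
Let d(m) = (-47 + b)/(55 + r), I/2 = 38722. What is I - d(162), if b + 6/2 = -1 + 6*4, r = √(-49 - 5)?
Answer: 238451561/3079 - 81*I*√6/3079 ≈ 77445.0 - 0.064439*I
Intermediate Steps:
r = 3*I*√6 (r = √(-54) = 3*I*√6 ≈ 7.3485*I)
b = 20 (b = -3 + (-1 + 6*4) = -3 + (-1 + 24) = -3 + 23 = 20)
I = 77444 (I = 2*38722 = 77444)
d(m) = -27/(55 + 3*I*√6) (d(m) = (-47 + 20)/(55 + 3*I*√6) = -27/(55 + 3*I*√6))
I - d(162) = 77444 - (-1485/3079 + 81*I*√6/3079) = 77444 + (1485/3079 - 81*I*√6/3079) = 238451561/3079 - 81*I*√6/3079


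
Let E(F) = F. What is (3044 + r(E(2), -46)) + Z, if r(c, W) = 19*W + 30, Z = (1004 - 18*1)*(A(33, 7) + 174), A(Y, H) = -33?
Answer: 141226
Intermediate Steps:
Z = 139026 (Z = (1004 - 18*1)*(-33 + 174) = (1004 - 18)*141 = 986*141 = 139026)
r(c, W) = 30 + 19*W
(3044 + r(E(2), -46)) + Z = (3044 + (30 + 19*(-46))) + 139026 = (3044 + (30 - 874)) + 139026 = (3044 - 844) + 139026 = 2200 + 139026 = 141226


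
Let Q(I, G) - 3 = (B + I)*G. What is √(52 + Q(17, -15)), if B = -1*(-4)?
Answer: 2*I*√65 ≈ 16.125*I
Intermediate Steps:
B = 4
Q(I, G) = 3 + G*(4 + I) (Q(I, G) = 3 + (4 + I)*G = 3 + G*(4 + I))
√(52 + Q(17, -15)) = √(52 + (3 + 4*(-15) - 15*17)) = √(52 + (3 - 60 - 255)) = √(52 - 312) = √(-260) = 2*I*√65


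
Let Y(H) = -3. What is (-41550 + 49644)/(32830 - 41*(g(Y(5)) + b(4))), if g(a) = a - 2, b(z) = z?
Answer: 2698/10957 ≈ 0.24624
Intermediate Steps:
g(a) = -2 + a
(-41550 + 49644)/(32830 - 41*(g(Y(5)) + b(4))) = (-41550 + 49644)/(32830 - 41*((-2 - 3) + 4)) = 8094/(32830 - 41*(-5 + 4)) = 8094/(32830 - 41*(-1)) = 8094/(32830 + 41) = 8094/32871 = 8094*(1/32871) = 2698/10957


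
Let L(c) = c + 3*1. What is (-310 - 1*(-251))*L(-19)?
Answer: 944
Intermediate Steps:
L(c) = 3 + c (L(c) = c + 3 = 3 + c)
(-310 - 1*(-251))*L(-19) = (-310 - 1*(-251))*(3 - 19) = (-310 + 251)*(-16) = -59*(-16) = 944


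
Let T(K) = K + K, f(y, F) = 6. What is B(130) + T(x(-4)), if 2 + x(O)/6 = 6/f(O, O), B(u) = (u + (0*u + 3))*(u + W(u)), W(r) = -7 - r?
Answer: -943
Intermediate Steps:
B(u) = -21 - 7*u (B(u) = (u + (0*u + 3))*(u + (-7 - u)) = (u + (0 + 3))*(-7) = (u + 3)*(-7) = (3 + u)*(-7) = -21 - 7*u)
x(O) = -6 (x(O) = -12 + 6*(6/6) = -12 + 6*(6*(⅙)) = -12 + 6*1 = -12 + 6 = -6)
T(K) = 2*K
B(130) + T(x(-4)) = (-21 - 7*130) + 2*(-6) = (-21 - 910) - 12 = -931 - 12 = -943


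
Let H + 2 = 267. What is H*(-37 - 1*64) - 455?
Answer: -27220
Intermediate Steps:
H = 265 (H = -2 + 267 = 265)
H*(-37 - 1*64) - 455 = 265*(-37 - 1*64) - 455 = 265*(-37 - 64) - 455 = 265*(-101) - 455 = -26765 - 455 = -27220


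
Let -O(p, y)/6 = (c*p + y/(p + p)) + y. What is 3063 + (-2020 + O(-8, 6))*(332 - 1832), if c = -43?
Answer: 6179688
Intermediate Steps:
O(p, y) = -6*y + 258*p - 3*y/p (O(p, y) = -6*((-43*p + y/(p + p)) + y) = -6*((-43*p + y/((2*p))) + y) = -6*((-43*p + (1/(2*p))*y) + y) = -6*((-43*p + y/(2*p)) + y) = -6*(y - 43*p + y/(2*p)) = -6*y + 258*p - 3*y/p)
3063 + (-2020 + O(-8, 6))*(332 - 1832) = 3063 + (-2020 + (-6*6 + 258*(-8) - 3*6/(-8)))*(332 - 1832) = 3063 + (-2020 + (-36 - 2064 - 3*6*(-⅛)))*(-1500) = 3063 + (-2020 + (-36 - 2064 + 9/4))*(-1500) = 3063 + (-2020 - 8391/4)*(-1500) = 3063 - 16471/4*(-1500) = 3063 + 6176625 = 6179688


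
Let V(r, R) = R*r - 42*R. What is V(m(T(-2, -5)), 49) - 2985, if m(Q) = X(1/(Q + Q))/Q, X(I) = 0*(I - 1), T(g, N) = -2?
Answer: -5043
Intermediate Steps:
X(I) = 0 (X(I) = 0*(-1 + I) = 0)
m(Q) = 0 (m(Q) = 0/Q = 0)
V(r, R) = -42*R + R*r
V(m(T(-2, -5)), 49) - 2985 = 49*(-42 + 0) - 2985 = 49*(-42) - 2985 = -2058 - 2985 = -5043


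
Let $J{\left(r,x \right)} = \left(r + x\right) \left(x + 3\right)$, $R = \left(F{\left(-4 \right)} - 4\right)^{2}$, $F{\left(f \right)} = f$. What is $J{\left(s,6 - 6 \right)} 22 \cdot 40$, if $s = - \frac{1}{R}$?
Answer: $- \frac{165}{4} \approx -41.25$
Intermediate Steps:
$R = 64$ ($R = \left(-4 - 4\right)^{2} = \left(-8\right)^{2} = 64$)
$s = - \frac{1}{64} \approx -0.015625$
$J{\left(r,x \right)} = \left(3 + x\right) \left(r + x\right)$ ($J{\left(r,x \right)} = \left(r + x\right) \left(3 + x\right) = \left(3 + x\right) \left(r + x\right)$)
$J{\left(s,6 - 6 \right)} 22 \cdot 40 = \left(\left(6 - 6\right)^{2} + 3 \left(- \frac{1}{64}\right) + 3 \left(6 - 6\right) - \frac{6 - 6}{64}\right) 22 \cdot 40 = \left(\left(6 - 6\right)^{2} - \frac{3}{64} + 3 \left(6 - 6\right) - \frac{6 - 6}{64}\right) 22 \cdot 40 = \left(0^{2} - \frac{3}{64} + 3 \cdot 0 - 0\right) 22 \cdot 40 = \left(0 - \frac{3}{64} + 0 + 0\right) 22 \cdot 40 = \left(- \frac{3}{64}\right) 22 \cdot 40 = \left(- \frac{33}{32}\right) 40 = - \frac{165}{4}$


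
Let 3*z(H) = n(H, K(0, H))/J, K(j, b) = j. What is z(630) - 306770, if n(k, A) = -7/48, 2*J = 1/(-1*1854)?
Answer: -1226359/4 ≈ -3.0659e+5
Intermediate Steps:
J = -1/3708 (J = 1/(2*((-1*1854))) = (½)/(-1854) = (½)*(-1/1854) = -1/3708 ≈ -0.00026969)
n(k, A) = -7/48 (n(k, A) = -7*1/48 = -7/48)
z(H) = 721/4 (z(H) = (-7/(48*(-1/3708)))/3 = (-7/48*(-3708))/3 = (⅓)*(2163/4) = 721/4)
z(630) - 306770 = 721/4 - 306770 = -1226359/4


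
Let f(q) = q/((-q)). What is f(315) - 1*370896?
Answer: -370897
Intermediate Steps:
f(q) = -1 (f(q) = q*(-1/q) = -1)
f(315) - 1*370896 = -1 - 1*370896 = -1 - 370896 = -370897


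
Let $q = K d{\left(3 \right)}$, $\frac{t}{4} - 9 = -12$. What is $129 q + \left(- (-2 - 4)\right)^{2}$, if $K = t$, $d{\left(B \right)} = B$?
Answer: $-4608$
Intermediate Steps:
$t = -12$ ($t = 36 + 4 \left(-12\right) = 36 - 48 = -12$)
$K = -12$
$q = -36$ ($q = \left(-12\right) 3 = -36$)
$129 q + \left(- (-2 - 4)\right)^{2} = 129 \left(-36\right) + \left(- (-2 - 4)\right)^{2} = -4644 + \left(- (-2 - 4)\right)^{2} = -4644 + \left(\left(-1\right) \left(-6\right)\right)^{2} = -4644 + 6^{2} = -4644 + 36 = -4608$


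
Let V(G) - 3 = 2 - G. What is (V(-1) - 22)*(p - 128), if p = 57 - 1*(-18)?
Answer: 848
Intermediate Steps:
V(G) = 5 - G (V(G) = 3 + (2 - G) = 5 - G)
p = 75 (p = 57 + 18 = 75)
(V(-1) - 22)*(p - 128) = ((5 - 1*(-1)) - 22)*(75 - 128) = ((5 + 1) - 22)*(-53) = (6 - 22)*(-53) = -16*(-53) = 848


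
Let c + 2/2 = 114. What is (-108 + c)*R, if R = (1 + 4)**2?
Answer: 125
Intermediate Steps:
c = 113 (c = -1 + 114 = 113)
R = 25 (R = 5**2 = 25)
(-108 + c)*R = (-108 + 113)*25 = 5*25 = 125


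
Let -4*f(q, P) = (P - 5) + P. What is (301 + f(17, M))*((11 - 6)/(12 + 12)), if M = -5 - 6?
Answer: 6155/96 ≈ 64.115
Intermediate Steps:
M = -11
f(q, P) = 5/4 - P/2 (f(q, P) = -((P - 5) + P)/4 = -((-5 + P) + P)/4 = -(-5 + 2*P)/4 = 5/4 - P/2)
(301 + f(17, M))*((11 - 6)/(12 + 12)) = (301 + (5/4 - ½*(-11)))*((11 - 6)/(12 + 12)) = (301 + (5/4 + 11/2))*(5/24) = (301 + 27/4)*((1/24)*5) = (1231/4)*(5/24) = 6155/96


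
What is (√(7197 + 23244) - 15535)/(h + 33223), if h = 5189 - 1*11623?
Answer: -15535/26789 + √30441/26789 ≈ -0.57339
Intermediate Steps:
h = -6434 (h = 5189 - 11623 = -6434)
(√(7197 + 23244) - 15535)/(h + 33223) = (√(7197 + 23244) - 15535)/(-6434 + 33223) = (√30441 - 15535)/26789 = (-15535 + √30441)*(1/26789) = -15535/26789 + √30441/26789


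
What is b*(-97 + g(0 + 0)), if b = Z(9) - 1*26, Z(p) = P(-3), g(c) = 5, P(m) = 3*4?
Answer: 1288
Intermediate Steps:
P(m) = 12
Z(p) = 12
b = -14 (b = 12 - 1*26 = 12 - 26 = -14)
b*(-97 + g(0 + 0)) = -14*(-97 + 5) = -14*(-92) = 1288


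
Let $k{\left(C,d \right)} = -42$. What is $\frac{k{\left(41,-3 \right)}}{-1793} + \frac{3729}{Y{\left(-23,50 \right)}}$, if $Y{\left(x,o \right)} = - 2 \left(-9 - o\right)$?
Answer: $\frac{6691053}{211574} \approx 31.625$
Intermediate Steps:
$Y{\left(x,o \right)} = 18 + 2 o$
$\frac{k{\left(41,-3 \right)}}{-1793} + \frac{3729}{Y{\left(-23,50 \right)}} = - \frac{42}{-1793} + \frac{3729}{18 + 2 \cdot 50} = \left(-42\right) \left(- \frac{1}{1793}\right) + \frac{3729}{18 + 100} = \frac{42}{1793} + \frac{3729}{118} = \frac{6691053}{211574}$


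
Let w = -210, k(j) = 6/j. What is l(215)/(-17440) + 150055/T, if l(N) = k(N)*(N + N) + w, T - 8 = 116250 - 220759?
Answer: -1298134001/911248720 ≈ -1.4246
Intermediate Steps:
T = -104501 (T = 8 + (116250 - 220759) = 8 - 104509 = -104501)
l(N) = -198 (l(N) = (6/N)*(N + N) - 210 = (6/N)*(2*N) - 210 = 12 - 210 = -198)
l(215)/(-17440) + 150055/T = -198/(-17440) + 150055/(-104501) = -198*(-1/17440) + 150055*(-1/104501) = 99/8720 - 150055/104501 = -1298134001/911248720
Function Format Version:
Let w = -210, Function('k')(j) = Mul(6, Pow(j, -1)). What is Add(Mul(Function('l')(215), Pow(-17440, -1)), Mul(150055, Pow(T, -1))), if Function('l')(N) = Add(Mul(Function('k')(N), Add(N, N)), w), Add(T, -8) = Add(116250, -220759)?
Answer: Rational(-1298134001, 911248720) ≈ -1.4246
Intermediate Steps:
T = -104501 (T = Add(8, Add(116250, -220759)) = Add(8, -104509) = -104501)
Function('l')(N) = -198 (Function('l')(N) = Add(Mul(Mul(6, Pow(N, -1)), Add(N, N)), -210) = Add(Mul(Mul(6, Pow(N, -1)), Mul(2, N)), -210) = Add(12, -210) = -198)
Add(Mul(Function('l')(215), Pow(-17440, -1)), Mul(150055, Pow(T, -1))) = Add(Mul(-198, Pow(-17440, -1)), Mul(150055, Pow(-104501, -1))) = Add(Mul(-198, Rational(-1, 17440)), Mul(150055, Rational(-1, 104501))) = Add(Rational(99, 8720), Rational(-150055, 104501)) = Rational(-1298134001, 911248720)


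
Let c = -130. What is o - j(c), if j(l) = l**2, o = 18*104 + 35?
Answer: -14993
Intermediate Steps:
o = 1907 (o = 1872 + 35 = 1907)
o - j(c) = 1907 - 1*(-130)**2 = 1907 - 1*16900 = 1907 - 16900 = -14993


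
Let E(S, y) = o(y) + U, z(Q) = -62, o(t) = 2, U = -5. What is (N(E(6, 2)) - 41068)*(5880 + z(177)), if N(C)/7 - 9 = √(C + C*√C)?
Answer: -238567090 + 40726*√(-3 - 3*I*√3) ≈ -2.3852e+8 - 86393.0*I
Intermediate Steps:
E(S, y) = -3 (E(S, y) = 2 - 5 = -3)
N(C) = 63 + 7*√(C + C^(3/2)) (N(C) = 63 + 7*√(C + C*√C) = 63 + 7*√(C + C^(3/2)))
(N(E(6, 2)) - 41068)*(5880 + z(177)) = ((63 + 7*√(-3 + (-3)^(3/2))) - 41068)*(5880 - 62) = ((63 + 7*√(-3 - 3*I*√3)) - 41068)*5818 = (-41005 + 7*√(-3 - 3*I*√3))*5818 = -238567090 + 40726*√(-3 - 3*I*√3)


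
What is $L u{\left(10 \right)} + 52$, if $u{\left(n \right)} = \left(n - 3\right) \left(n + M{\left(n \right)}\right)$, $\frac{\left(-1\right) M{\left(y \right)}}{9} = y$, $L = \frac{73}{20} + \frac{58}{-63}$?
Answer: $- \frac{13288}{9} \approx -1476.4$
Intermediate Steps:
$L = \frac{3439}{1260}$ ($L = 73 \cdot \frac{1}{20} + 58 \left(- \frac{1}{63}\right) = \frac{73}{20} - \frac{58}{63} = \frac{3439}{1260} \approx 2.7294$)
$M{\left(y \right)} = - 9 y$
$u{\left(n \right)} = - 8 n \left(-3 + n\right)$ ($u{\left(n \right)} = \left(n - 3\right) \left(n - 9 n\right) = \left(-3 + n\right) \left(- 8 n\right) = - 8 n \left(-3 + n\right)$)
$L u{\left(10 \right)} + 52 = \frac{3439 \cdot 8 \cdot 10 \left(3 - 10\right)}{1260} + 52 = \frac{3439 \cdot 8 \cdot 10 \left(-7\right)}{1260} + 52 = \frac{3439}{1260} \left(-560\right) + 52 = - \frac{13756}{9} + 52 = - \frac{13288}{9}$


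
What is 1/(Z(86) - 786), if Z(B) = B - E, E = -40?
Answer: -1/660 ≈ -0.0015152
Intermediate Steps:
Z(B) = 40 + B (Z(B) = B - 1*(-40) = B + 40 = 40 + B)
1/(Z(86) - 786) = 1/((40 + 86) - 786) = 1/(126 - 786) = 1/(-660) = -1/660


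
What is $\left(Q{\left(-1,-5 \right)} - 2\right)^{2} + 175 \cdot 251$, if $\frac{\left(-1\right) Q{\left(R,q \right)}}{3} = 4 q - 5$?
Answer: $49254$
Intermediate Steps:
$Q{\left(R,q \right)} = 15 - 12 q$ ($Q{\left(R,q \right)} = - 3 \left(4 q - 5\right) = - 3 \left(-5 + 4 q\right) = 15 - 12 q$)
$\left(Q{\left(-1,-5 \right)} - 2\right)^{2} + 175 \cdot 251 = \left(\left(15 - -60\right) - 2\right)^{2} + 175 \cdot 251 = \left(\left(15 + 60\right) - 2\right)^{2} + 43925 = \left(75 - 2\right)^{2} + 43925 = 73^{2} + 43925 = 5329 + 43925 = 49254$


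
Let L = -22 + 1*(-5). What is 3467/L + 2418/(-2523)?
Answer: -2937509/22707 ≈ -129.37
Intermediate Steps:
L = -27 (L = -22 - 5 = -27)
3467/L + 2418/(-2523) = 3467/(-27) + 2418/(-2523) = 3467*(-1/27) + 2418*(-1/2523) = -3467/27 - 806/841 = -2937509/22707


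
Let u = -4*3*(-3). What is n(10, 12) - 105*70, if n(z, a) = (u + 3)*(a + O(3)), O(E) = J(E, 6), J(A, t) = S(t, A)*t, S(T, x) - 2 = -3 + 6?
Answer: -5712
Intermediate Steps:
u = 36 (u = -12*(-3) = 36)
S(T, x) = 5 (S(T, x) = 2 + (-3 + 6) = 2 + 3 = 5)
J(A, t) = 5*t
O(E) = 30 (O(E) = 5*6 = 30)
n(z, a) = 1170 + 39*a (n(z, a) = (36 + 3)*(a + 30) = 39*(30 + a) = 1170 + 39*a)
n(10, 12) - 105*70 = (1170 + 39*12) - 105*70 = (1170 + 468) - 7350 = 1638 - 7350 = -5712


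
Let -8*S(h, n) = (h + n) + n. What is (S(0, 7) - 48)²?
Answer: 39601/16 ≈ 2475.1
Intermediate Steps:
S(h, n) = -n/4 - h/8 (S(h, n) = -((h + n) + n)/8 = -(h + 2*n)/8 = -n/4 - h/8)
(S(0, 7) - 48)² = ((-¼*7 - ⅛*0) - 48)² = ((-7/4 + 0) - 48)² = (-7/4 - 48)² = (-199/4)² = 39601/16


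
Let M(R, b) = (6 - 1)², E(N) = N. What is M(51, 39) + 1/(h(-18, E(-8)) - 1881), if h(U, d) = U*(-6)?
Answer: 44324/1773 ≈ 24.999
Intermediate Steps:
h(U, d) = -6*U
M(R, b) = 25 (M(R, b) = 5² = 25)
M(51, 39) + 1/(h(-18, E(-8)) - 1881) = 25 + 1/(-6*(-18) - 1881) = 25 + 1/(108 - 1881) = 25 + 1/(-1773) = 25 - 1/1773 = 44324/1773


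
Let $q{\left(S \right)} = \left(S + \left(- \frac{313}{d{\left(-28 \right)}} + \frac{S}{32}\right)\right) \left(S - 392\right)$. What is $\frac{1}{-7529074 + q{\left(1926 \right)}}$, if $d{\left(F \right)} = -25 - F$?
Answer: $- \frac{24}{111415433} \approx -2.1541 \cdot 10^{-7}$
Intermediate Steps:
$q{\left(S \right)} = \left(-392 + S\right) \left(- \frac{313}{3} + \frac{33 S}{32}\right)$ ($q{\left(S \right)} = \left(S + \left(- \frac{313}{-25 - -28} + \frac{S}{32}\right)\right) \left(S - 392\right) = \left(S + \left(- \frac{313}{-25 + 28} + S \frac{1}{32}\right)\right) \left(-392 + S\right) = \left(S + \left(- \frac{313}{3} + \frac{S}{32}\right)\right) \left(-392 + S\right) = \left(- \frac{313}{3} + \frac{33 S}{32}\right) \left(-392 + S\right) = \left(-392 + S\right) \left(- \frac{313}{3} + \frac{33 S}{32}\right)$)
$\frac{1}{-7529074 + q{\left(1926 \right)}} = \frac{1}{-7529074 + \left(\frac{122696}{3} - \frac{1959063}{2} + \frac{33 \cdot 1926^{2}}{32}\right)} = \frac{1}{-7529074 + \left(\frac{122696}{3} - \frac{1959063}{2} + \frac{33}{32} \cdot 3709476\right)} = \frac{1}{-7529074 + \left(\frac{122696}{3} - \frac{1959063}{2} + \frac{30603177}{8}\right)} = \frac{1}{-7529074 + \frac{69282343}{24}} = \frac{1}{- \frac{111415433}{24}} = - \frac{24}{111415433}$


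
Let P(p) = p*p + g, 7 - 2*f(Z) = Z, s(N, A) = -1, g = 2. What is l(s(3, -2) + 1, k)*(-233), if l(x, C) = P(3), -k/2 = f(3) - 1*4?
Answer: -2563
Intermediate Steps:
f(Z) = 7/2 - Z/2
k = 4 (k = -2*((7/2 - ½*3) - 1*4) = -2*((7/2 - 3/2) - 4) = -2*(2 - 4) = -2*(-2) = 4)
P(p) = 2 + p² (P(p) = p*p + 2 = p² + 2 = 2 + p²)
l(x, C) = 11 (l(x, C) = 2 + 3² = 2 + 9 = 11)
l(s(3, -2) + 1, k)*(-233) = 11*(-233) = -2563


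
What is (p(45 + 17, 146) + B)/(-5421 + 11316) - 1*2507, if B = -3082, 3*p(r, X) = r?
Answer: -44345479/17685 ≈ -2507.5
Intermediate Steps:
p(r, X) = r/3
(p(45 + 17, 146) + B)/(-5421 + 11316) - 1*2507 = ((45 + 17)/3 - 3082)/(-5421 + 11316) - 1*2507 = ((⅓)*62 - 3082)/5895 - 2507 = (62/3 - 3082)*(1/5895) - 2507 = -9184/3*1/5895 - 2507 = -9184/17685 - 2507 = -44345479/17685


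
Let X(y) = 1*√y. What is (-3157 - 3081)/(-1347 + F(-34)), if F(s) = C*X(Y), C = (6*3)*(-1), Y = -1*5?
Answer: 2800862/605343 - 12476*I*√5/201781 ≈ 4.6269 - 0.13825*I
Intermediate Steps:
Y = -5
X(y) = √y
C = -18 (C = 18*(-1) = -18)
F(s) = -18*I*√5
(-3157 - 3081)/(-1347 + F(-34)) = (-3157 - 3081)/(-1347 - 18*I*√5) = -6238/(-1347 - 18*I*√5)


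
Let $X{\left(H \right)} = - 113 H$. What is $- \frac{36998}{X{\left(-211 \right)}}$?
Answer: $- \frac{36998}{23843} \approx -1.5517$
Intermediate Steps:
$- \frac{36998}{X{\left(-211 \right)}} = - \frac{36998}{\left(-113\right) \left(-211\right)} = - \frac{36998}{23843}$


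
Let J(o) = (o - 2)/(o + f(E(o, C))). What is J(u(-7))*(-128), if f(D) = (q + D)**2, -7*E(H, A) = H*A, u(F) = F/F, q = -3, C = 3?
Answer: 6272/625 ≈ 10.035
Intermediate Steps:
u(F) = 1
E(H, A) = -A*H/7 (E(H, A) = -H*A/7 = -A*H/7)
f(D) = (-3 + D)**2
J(o) = (-2 + o)/(o + (-3 - 3*o/7)**2) (J(o) = (o - 2)/(o + (-3 - 1/7*3*o)**2) = (-2 + o)/(o + (-3 - 3*o/7)**2))
J(u(-7))*(-128) = (49*(-2 + 1)/(9*(7 + 1)**2 + 49*1))*(-128) = (49*(-1)/(9*8**2 + 49))*(-128) = (49*(-1)/(9*64 + 49))*(-128) = (49*(-1)/(576 + 49))*(-128) = (49*(-1)/625)*(-128) = (49*(1/625)*(-1))*(-128) = -49/625*(-128) = 6272/625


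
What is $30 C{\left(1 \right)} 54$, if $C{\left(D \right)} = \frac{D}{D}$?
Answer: $1620$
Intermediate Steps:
$C{\left(D \right)} = 1$
$30 C{\left(1 \right)} 54 = 30 \cdot 1 \cdot 54 = 30 \cdot 54 = 1620$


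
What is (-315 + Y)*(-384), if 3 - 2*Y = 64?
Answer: 132672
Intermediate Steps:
Y = -61/2 (Y = 3/2 - ½*64 = 3/2 - 32 = -61/2 ≈ -30.500)
(-315 + Y)*(-384) = (-315 - 61/2)*(-384) = -691/2*(-384) = 132672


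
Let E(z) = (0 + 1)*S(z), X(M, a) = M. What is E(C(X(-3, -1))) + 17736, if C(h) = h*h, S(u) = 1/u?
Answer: 159625/9 ≈ 17736.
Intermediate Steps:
C(h) = h²
E(z) = 1/z (E(z) = (0 + 1)/z = 1/z)
E(C(X(-3, -1))) + 17736 = 1/((-3)²) + 17736 = 1/9 + 17736 = ⅑ + 17736 = 159625/9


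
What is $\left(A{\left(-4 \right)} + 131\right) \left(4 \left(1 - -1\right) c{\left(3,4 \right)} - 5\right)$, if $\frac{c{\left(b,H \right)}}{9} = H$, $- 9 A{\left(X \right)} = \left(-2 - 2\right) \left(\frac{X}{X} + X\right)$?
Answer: $\frac{110087}{3} \approx 36696.0$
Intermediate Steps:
$A{\left(X \right)} = \frac{4}{9} + \frac{4 X}{9}$ ($A{\left(X \right)} = - \frac{\left(-2 - 2\right) \left(\frac{X}{X} + X\right)}{9} = - \frac{\left(-4\right) \left(1 + X\right)}{9} = - \frac{-4 - 4 X}{9} = \frac{4}{9} + \frac{4 X}{9}$)
$c{\left(b,H \right)} = 9 H$
$\left(A{\left(-4 \right)} + 131\right) \left(4 \left(1 - -1\right) c{\left(3,4 \right)} - 5\right) = \left(\left(\frac{4}{9} + \frac{4}{9} \left(-4\right)\right) + 131\right) \left(4 \left(1 - -1\right) 9 \cdot 4 - 5\right) = \left(\left(\frac{4}{9} - \frac{16}{9}\right) + 131\right) \left(4 \left(1 + 1\right) 36 - 5\right) = \left(- \frac{4}{3} + 131\right) \left(4 \cdot 2 \cdot 36 - 5\right) = \frac{389 \left(8 \cdot 36 - 5\right)}{3} = \frac{389 \left(288 - 5\right)}{3} = \frac{389}{3} \cdot 283 = \frac{110087}{3}$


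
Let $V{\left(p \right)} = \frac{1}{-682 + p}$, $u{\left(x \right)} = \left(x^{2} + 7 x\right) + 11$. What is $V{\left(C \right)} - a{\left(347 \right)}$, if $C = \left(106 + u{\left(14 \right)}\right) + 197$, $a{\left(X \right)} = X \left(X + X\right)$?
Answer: $- \frac{17820533}{74} \approx -2.4082 \cdot 10^{5}$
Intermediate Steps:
$u{\left(x \right)} = 11 + x^{2} + 7 x$
$a{\left(X \right)} = 2 X^{2}$ ($a{\left(X \right)} = X 2 X = 2 X^{2}$)
$C = 608$ ($C = \left(106 + \left(11 + 14^{2} + 7 \cdot 14\right)\right) + 197 = \left(106 + \left(11 + 196 + 98\right)\right) + 197 = \left(106 + 305\right) + 197 = 411 + 197 = 608$)
$V{\left(C \right)} - a{\left(347 \right)} = \frac{1}{-682 + 608} - 2 \cdot 347^{2} = \frac{1}{-74} - 2 \cdot 120409 = - \frac{1}{74} - 240818 = - \frac{17820533}{74}$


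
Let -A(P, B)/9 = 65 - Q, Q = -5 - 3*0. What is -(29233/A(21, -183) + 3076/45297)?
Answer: 20987767/452970 ≈ 46.334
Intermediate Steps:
Q = -5 (Q = -5 + 0 = -5)
A(P, B) = -630 (A(P, B) = -9*(65 - 1*(-5)) = -9*(65 + 5) = -9*70 = -630)
-(29233/A(21, -183) + 3076/45297) = -(29233/(-630) + 3076/45297) = -(29233*(-1/630) + 3076*(1/45297)) = -(-29233/630 + 3076/45297) = -1*(-20987767/452970) = 20987767/452970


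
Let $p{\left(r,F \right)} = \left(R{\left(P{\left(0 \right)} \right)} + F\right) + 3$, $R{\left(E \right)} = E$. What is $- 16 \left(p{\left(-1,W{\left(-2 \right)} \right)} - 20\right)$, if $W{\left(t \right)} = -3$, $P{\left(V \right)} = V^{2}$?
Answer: $320$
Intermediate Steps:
$p{\left(r,F \right)} = 3 + F$ ($p{\left(r,F \right)} = \left(0^{2} + F\right) + 3 = \left(0 + F\right) + 3 = F + 3 = 3 + F$)
$- 16 \left(p{\left(-1,W{\left(-2 \right)} \right)} - 20\right) = - 16 \left(\left(3 - 3\right) - 20\right) = - 16 \left(0 - 20\right) = \left(-16\right) \left(-20\right) = 320$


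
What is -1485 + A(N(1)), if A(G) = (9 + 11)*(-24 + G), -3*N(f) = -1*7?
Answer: -5755/3 ≈ -1918.3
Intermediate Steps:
N(f) = 7/3 (N(f) = -(-1)*7/3 = -⅓*(-7) = 7/3)
A(G) = -480 + 20*G (A(G) = 20*(-24 + G) = -480 + 20*G)
-1485 + A(N(1)) = -1485 + (-480 + 20*(7/3)) = -1485 + (-480 + 140/3) = -1485 - 1300/3 = -5755/3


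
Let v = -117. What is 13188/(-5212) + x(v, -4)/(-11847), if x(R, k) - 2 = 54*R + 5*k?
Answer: -933447/467777 ≈ -1.9955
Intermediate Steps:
x(R, k) = 2 + 5*k + 54*R (x(R, k) = 2 + (54*R + 5*k) = 2 + (5*k + 54*R) = 2 + 5*k + 54*R)
13188/(-5212) + x(v, -4)/(-11847) = 13188/(-5212) + (2 + 5*(-4) + 54*(-117))/(-11847) = 13188*(-1/5212) + (2 - 20 - 6318)*(-1/11847) = -3297/1303 - 6336*(-1/11847) = -3297/1303 + 192/359 = -933447/467777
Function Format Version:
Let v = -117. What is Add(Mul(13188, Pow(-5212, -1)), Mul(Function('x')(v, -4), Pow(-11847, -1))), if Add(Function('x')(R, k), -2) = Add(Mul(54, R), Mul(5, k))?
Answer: Rational(-933447, 467777) ≈ -1.9955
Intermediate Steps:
Function('x')(R, k) = Add(2, Mul(5, k), Mul(54, R)) (Function('x')(R, k) = Add(2, Add(Mul(54, R), Mul(5, k))) = Add(2, Add(Mul(5, k), Mul(54, R))) = Add(2, Mul(5, k), Mul(54, R)))
Add(Mul(13188, Pow(-5212, -1)), Mul(Function('x')(v, -4), Pow(-11847, -1))) = Add(Mul(13188, Pow(-5212, -1)), Mul(Add(2, Mul(5, -4), Mul(54, -117)), Pow(-11847, -1))) = Add(Mul(13188, Rational(-1, 5212)), Mul(Add(2, -20, -6318), Rational(-1, 11847))) = Add(Rational(-3297, 1303), Mul(-6336, Rational(-1, 11847))) = Add(Rational(-3297, 1303), Rational(192, 359)) = Rational(-933447, 467777)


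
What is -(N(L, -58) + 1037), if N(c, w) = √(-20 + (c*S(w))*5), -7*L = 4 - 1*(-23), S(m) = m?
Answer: -1037 - √53830/7 ≈ -1070.1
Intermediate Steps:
L = -27/7 (L = -(4 - 1*(-23))/7 = -(4 + 23)/7 = -⅐*27 = -27/7 ≈ -3.8571)
N(c, w) = √(-20 + 5*c*w) (N(c, w) = √(-20 + (c*w)*5) = √(-20 + 5*c*w))
-(N(L, -58) + 1037) = -(√(-20 + 5*(-27/7)*(-58)) + 1037) = -(√(-20 + 7830/7) + 1037) = -(√(7690/7) + 1037) = -(√53830/7 + 1037) = -(1037 + √53830/7) = -1037 - √53830/7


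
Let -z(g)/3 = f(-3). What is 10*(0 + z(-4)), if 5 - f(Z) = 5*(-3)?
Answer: -600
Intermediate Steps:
f(Z) = 20 (f(Z) = 5 - 5*(-3) = 5 - 1*(-15) = 5 + 15 = 20)
z(g) = -60 (z(g) = -3*20 = -60)
10*(0 + z(-4)) = 10*(0 - 60) = 10*(-60) = -600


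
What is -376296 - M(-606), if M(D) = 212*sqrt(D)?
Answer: -376296 - 212*I*sqrt(606) ≈ -3.763e+5 - 5218.8*I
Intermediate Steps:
-376296 - M(-606) = -376296 - 212*sqrt(-606) = -376296 - 212*I*sqrt(606)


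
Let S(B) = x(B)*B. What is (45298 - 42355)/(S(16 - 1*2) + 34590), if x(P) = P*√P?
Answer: 50899185/597965138 - 144207*√14/298982569 ≈ 0.083316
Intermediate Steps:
x(P) = P^(3/2)
S(B) = B^(5/2) (S(B) = B^(3/2)*B = B^(5/2))
(45298 - 42355)/(S(16 - 1*2) + 34590) = (45298 - 42355)/((16 - 1*2)^(5/2) + 34590) = 2943/((16 - 2)^(5/2) + 34590) = 2943/(14^(5/2) + 34590) = 2943/(196*√14 + 34590) = 2943/(34590 + 196*√14)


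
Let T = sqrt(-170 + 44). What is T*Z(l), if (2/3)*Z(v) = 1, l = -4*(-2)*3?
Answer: 9*I*sqrt(14)/2 ≈ 16.837*I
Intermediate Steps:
l = 24 (l = 8*3 = 24)
Z(v) = 3/2 (Z(v) = (3/2)*1 = 3/2)
T = 3*I*sqrt(14) (T = sqrt(-126) = 3*I*sqrt(14) ≈ 11.225*I)
T*Z(l) = (3*I*sqrt(14))*(3/2) = 9*I*sqrt(14)/2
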